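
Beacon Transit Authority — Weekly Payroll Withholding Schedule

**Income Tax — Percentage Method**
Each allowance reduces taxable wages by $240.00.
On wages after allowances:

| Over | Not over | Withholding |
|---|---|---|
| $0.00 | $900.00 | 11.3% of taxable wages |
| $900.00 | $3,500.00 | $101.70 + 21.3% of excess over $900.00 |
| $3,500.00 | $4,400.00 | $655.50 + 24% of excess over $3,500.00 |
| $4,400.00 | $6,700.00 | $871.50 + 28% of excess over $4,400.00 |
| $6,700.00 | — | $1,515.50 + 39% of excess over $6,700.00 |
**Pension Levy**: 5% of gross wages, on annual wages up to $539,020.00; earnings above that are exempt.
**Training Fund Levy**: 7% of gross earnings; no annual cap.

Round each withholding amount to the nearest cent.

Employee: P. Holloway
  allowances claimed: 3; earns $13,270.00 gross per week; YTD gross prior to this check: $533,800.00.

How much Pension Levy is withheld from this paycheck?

$261.00

Pension Levy: cap $539,020.00 − YTD $533,800.00 = $5,220.00 subject; 5% × $5,220.00 = $261.00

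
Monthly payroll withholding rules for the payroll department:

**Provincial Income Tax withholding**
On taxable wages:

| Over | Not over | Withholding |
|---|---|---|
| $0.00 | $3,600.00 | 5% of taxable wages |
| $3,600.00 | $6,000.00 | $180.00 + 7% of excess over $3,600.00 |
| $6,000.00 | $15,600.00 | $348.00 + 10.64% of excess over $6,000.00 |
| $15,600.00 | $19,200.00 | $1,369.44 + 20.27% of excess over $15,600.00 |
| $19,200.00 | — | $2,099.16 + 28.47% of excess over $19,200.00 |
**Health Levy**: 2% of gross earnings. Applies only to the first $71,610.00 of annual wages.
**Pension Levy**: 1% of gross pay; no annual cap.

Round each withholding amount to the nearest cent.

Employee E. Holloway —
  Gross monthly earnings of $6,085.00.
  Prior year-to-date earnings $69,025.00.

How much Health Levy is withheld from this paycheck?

Health Levy: cap $71,610.00 − YTD $69,025.00 = $2,585.00 subject; 2% × $2,585.00 = $51.70

$51.70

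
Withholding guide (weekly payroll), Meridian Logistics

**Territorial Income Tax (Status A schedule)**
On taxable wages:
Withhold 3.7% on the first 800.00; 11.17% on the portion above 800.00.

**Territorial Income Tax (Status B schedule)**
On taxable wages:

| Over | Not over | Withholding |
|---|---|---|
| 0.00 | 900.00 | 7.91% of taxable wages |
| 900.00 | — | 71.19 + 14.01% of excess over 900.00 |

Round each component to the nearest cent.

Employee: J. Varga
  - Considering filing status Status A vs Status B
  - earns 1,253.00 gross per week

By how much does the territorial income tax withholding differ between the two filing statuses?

40.45

Territorial Income Tax (Status A): taxable = 1,253.00
  29.60 + 11.17% × (1,253.00 − 800.00) = 29.60 + 11.17% × 453.00 = 80.20
Territorial Income Tax (Status B): taxable = 1,253.00
  71.19 + 14.01% × (1,253.00 − 900.00) = 71.19 + 14.01% × 353.00 = 120.65
Difference: |80.20 − 120.65| = 40.45 (higher under Status B)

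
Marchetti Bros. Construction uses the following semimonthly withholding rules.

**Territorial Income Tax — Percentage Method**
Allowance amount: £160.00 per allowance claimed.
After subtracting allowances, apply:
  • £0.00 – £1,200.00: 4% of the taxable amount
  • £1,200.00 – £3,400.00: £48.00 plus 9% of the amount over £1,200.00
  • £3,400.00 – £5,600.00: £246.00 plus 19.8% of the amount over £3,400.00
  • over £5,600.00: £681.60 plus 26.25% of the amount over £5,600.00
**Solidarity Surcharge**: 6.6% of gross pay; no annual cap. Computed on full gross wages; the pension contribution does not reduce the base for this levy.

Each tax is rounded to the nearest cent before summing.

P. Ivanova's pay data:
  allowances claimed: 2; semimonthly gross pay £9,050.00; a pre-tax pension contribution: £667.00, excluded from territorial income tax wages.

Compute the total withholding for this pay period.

Territorial Income Tax: taxable = £9,050.00 − £667.00 − 2×£160.00 = £8,063.00
  £681.60 + 26.25% × (£8,063.00 − £5,600.00) = £681.60 + 26.25% × £2,463.00 = £1,328.14
Solidarity Surcharge: 6.6% × £9,050.00 = £597.30
Total: £1,328.14 + £597.30 = £1,925.44

£1,925.44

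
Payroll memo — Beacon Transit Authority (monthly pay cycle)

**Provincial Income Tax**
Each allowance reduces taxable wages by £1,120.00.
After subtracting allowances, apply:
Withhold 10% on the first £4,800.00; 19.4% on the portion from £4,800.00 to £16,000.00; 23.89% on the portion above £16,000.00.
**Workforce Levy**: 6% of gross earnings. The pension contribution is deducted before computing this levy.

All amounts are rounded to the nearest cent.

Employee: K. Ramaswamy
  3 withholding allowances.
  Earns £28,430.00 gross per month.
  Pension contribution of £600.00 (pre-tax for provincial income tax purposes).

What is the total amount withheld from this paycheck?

£6,346.08

Provincial Income Tax: taxable = £28,430.00 − £600.00 − 3×£1,120.00 = £24,470.00
  £2,652.80 + 23.89% × (£24,470.00 − £16,000.00) = £2,652.80 + 23.89% × £8,470.00 = £4,676.28
Workforce Levy: 6% × £27,830.00 = £1,669.80
Total: £4,676.28 + £1,669.80 = £6,346.08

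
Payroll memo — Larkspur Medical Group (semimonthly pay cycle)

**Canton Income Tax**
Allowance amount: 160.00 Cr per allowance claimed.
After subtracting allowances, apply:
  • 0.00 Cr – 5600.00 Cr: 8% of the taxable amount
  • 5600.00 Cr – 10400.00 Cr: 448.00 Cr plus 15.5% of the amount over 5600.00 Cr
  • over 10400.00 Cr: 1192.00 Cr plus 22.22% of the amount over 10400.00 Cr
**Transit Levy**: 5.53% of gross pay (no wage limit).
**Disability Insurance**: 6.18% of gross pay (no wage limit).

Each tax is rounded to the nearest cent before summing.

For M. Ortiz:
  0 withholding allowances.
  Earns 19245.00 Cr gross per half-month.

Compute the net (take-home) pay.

13834.05 Cr

Canton Income Tax: taxable = 19245.00 Cr
  1192.00 Cr + 22.22% × (19245.00 Cr − 10400.00 Cr) = 1192.00 Cr + 22.22% × 8845.00 Cr = 3157.36 Cr
Transit Levy: 5.53% × 19245.00 Cr = 1064.25 Cr
Disability Insurance: 6.18% × 19245.00 Cr = 1189.34 Cr
Total withheld: 3157.36 Cr + 1064.25 Cr + 1189.34 Cr = 5410.95 Cr
Net pay: 19245.00 Cr − 5410.95 Cr = 13834.05 Cr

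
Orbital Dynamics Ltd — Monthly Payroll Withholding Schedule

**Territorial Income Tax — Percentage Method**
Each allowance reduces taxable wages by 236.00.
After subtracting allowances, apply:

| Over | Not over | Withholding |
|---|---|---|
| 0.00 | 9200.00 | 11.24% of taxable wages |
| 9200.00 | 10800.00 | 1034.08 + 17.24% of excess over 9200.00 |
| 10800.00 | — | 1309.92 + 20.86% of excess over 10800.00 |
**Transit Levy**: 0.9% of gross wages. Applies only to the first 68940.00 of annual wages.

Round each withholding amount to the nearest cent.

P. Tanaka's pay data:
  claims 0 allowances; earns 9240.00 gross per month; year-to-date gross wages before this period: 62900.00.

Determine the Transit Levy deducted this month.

Transit Levy: cap 68940.00 − YTD 62900.00 = 6040.00 subject; 0.9% × 6040.00 = 54.36

54.36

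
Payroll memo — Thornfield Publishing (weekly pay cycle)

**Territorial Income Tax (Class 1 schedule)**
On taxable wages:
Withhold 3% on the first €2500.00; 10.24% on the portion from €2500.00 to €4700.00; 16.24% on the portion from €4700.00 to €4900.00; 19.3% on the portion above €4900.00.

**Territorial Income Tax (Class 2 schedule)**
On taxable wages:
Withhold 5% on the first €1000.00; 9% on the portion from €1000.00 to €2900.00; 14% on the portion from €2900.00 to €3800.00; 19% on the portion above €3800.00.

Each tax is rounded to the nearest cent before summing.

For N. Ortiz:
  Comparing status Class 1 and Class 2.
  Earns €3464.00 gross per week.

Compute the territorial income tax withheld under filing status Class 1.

€173.71

Territorial Income Tax (Class 1): taxable = €3464.00
  €75.00 + 10.24% × (€3464.00 − €2500.00) = €75.00 + 10.24% × €964.00 = €173.71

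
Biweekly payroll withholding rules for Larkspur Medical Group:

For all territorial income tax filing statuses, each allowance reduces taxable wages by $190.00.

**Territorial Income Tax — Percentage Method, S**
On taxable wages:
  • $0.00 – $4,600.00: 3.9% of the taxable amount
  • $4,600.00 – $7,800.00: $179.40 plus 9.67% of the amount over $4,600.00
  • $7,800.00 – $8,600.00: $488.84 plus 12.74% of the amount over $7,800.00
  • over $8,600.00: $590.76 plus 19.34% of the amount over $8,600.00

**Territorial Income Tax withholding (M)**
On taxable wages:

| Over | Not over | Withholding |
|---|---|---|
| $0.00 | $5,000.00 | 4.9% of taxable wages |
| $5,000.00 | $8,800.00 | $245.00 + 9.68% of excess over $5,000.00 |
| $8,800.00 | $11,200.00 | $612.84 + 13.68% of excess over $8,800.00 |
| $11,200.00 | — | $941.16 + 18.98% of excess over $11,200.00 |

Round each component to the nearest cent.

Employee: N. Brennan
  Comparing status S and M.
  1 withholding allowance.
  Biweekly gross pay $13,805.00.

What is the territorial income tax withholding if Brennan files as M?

Territorial Income Tax (M): taxable = $13,805.00 − 1×$190.00 = $13,615.00
  $941.16 + 18.98% × ($13,615.00 − $11,200.00) = $941.16 + 18.98% × $2,415.00 = $1,399.53

$1,399.53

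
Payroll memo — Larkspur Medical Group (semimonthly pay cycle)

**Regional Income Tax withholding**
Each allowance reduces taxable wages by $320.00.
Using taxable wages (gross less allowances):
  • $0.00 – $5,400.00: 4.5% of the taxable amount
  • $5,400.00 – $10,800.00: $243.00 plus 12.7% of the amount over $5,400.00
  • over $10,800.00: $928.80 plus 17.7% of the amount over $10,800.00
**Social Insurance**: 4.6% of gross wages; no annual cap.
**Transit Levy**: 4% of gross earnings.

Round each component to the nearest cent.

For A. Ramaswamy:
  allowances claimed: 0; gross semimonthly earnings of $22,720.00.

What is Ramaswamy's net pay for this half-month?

$17,727.44

Regional Income Tax: taxable = $22,720.00
  $928.80 + 17.7% × ($22,720.00 − $10,800.00) = $928.80 + 17.7% × $11,920.00 = $3,038.64
Social Insurance: 4.6% × $22,720.00 = $1,045.12
Transit Levy: 4% × $22,720.00 = $908.80
Total withheld: $3,038.64 + $1,045.12 + $908.80 = $4,992.56
Net pay: $22,720.00 − $4,992.56 = $17,727.44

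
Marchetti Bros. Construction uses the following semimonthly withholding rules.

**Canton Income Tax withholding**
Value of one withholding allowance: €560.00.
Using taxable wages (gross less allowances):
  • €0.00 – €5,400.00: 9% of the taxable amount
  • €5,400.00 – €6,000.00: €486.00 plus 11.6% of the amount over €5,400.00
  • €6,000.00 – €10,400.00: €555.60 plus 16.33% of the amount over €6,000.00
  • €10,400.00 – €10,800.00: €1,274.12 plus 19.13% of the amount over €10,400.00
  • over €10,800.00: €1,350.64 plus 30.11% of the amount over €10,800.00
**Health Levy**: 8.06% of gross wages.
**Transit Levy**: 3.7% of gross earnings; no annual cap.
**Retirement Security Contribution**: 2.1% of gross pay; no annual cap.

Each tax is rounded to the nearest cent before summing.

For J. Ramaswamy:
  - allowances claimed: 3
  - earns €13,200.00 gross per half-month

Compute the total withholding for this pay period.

Canton Income Tax: taxable = €13,200.00 − 3×€560.00 = €11,520.00
  €1,350.64 + 30.11% × (€11,520.00 − €10,800.00) = €1,350.64 + 30.11% × €720.00 = €1,567.43
Health Levy: 8.06% × €13,200.00 = €1,063.92
Transit Levy: 3.7% × €13,200.00 = €488.40
Retirement Security Contribution: 2.1% × €13,200.00 = €277.20
Total: €1,567.43 + €1,063.92 + €488.40 + €277.20 = €3,396.95

€3,396.95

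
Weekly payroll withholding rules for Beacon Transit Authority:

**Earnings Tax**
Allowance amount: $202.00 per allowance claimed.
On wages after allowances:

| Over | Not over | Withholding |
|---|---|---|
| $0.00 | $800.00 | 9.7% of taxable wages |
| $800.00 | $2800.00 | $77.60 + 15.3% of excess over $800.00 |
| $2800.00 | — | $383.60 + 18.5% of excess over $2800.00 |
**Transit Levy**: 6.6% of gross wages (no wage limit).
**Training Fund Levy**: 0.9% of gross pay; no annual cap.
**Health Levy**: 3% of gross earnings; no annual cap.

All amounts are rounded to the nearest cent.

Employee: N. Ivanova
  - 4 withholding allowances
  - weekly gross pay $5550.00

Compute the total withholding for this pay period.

Earnings Tax: taxable = $5550.00 − 4×$202.00 = $4742.00
  $383.60 + 18.5% × ($4742.00 − $2800.00) = $383.60 + 18.5% × $1942.00 = $742.87
Transit Levy: 6.6% × $5550.00 = $366.30
Training Fund Levy: 0.9% × $5550.00 = $49.95
Health Levy: 3% × $5550.00 = $166.50
Total: $742.87 + $366.30 + $49.95 + $166.50 = $1325.62

$1325.62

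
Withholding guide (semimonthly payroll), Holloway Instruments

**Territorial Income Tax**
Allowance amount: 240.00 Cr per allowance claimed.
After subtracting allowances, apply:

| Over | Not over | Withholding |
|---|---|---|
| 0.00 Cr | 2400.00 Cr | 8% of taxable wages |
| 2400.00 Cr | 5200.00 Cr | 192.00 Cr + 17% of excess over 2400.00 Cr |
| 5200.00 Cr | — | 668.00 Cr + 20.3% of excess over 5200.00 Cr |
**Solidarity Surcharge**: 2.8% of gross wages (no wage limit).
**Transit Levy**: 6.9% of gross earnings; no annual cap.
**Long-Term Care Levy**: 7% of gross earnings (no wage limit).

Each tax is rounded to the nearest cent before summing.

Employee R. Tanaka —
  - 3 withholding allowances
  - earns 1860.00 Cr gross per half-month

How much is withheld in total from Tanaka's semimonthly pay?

Territorial Income Tax: taxable = 1860.00 Cr − 3×240.00 Cr = 1140.00 Cr
  8% × 1140.00 Cr = 91.20 Cr
Solidarity Surcharge: 2.8% × 1860.00 Cr = 52.08 Cr
Transit Levy: 6.9% × 1860.00 Cr = 128.34 Cr
Long-Term Care Levy: 7% × 1860.00 Cr = 130.20 Cr
Total: 91.20 Cr + 52.08 Cr + 128.34 Cr + 130.20 Cr = 401.82 Cr

401.82 Cr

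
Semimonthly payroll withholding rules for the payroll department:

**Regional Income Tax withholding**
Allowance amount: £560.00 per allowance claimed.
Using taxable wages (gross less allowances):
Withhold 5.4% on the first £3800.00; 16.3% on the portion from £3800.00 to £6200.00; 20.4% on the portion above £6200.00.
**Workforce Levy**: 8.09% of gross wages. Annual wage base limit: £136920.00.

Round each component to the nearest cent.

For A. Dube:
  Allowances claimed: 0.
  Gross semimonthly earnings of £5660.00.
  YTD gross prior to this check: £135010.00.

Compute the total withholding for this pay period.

£662.90

Regional Income Tax: taxable = £5660.00
  £205.20 + 16.3% × (£5660.00 − £3800.00) = £205.20 + 16.3% × £1860.00 = £508.38
Workforce Levy: cap £136920.00 − YTD £135010.00 = £1910.00 subject; 8.09% × £1910.00 = £154.52
Total: £508.38 + £154.52 = £662.90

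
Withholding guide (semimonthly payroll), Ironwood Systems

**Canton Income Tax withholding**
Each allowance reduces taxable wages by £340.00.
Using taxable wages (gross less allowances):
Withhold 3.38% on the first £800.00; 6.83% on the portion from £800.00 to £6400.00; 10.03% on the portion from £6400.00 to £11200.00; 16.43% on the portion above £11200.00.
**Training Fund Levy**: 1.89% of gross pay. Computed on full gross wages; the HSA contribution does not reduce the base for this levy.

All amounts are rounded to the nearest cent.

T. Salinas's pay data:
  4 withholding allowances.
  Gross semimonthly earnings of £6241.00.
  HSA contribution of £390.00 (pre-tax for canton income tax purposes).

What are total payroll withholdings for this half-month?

£397.09

Canton Income Tax: taxable = £6241.00 − £390.00 − 4×£340.00 = £4491.00
  £27.04 + 6.83% × (£4491.00 − £800.00) = £27.04 + 6.83% × £3691.00 = £279.14
Training Fund Levy: 1.89% × £6241.00 = £117.95
Total: £279.14 + £117.95 = £397.09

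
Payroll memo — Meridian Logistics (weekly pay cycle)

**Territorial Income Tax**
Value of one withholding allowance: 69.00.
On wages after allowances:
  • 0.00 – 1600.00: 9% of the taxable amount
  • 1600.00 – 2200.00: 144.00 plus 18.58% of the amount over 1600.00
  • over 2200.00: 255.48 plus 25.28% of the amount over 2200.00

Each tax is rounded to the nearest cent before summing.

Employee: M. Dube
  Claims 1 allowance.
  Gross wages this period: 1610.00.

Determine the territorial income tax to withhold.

Territorial Income Tax: taxable = 1610.00 − 1×69.00 = 1541.00
  9% × 1541.00 = 138.69

138.69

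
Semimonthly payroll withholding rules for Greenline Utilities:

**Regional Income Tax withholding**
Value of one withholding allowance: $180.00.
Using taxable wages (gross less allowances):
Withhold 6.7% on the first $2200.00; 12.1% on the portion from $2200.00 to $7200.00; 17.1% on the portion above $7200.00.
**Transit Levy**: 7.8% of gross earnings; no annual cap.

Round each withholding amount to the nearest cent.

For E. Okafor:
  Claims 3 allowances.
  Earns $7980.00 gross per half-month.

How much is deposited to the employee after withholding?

Regional Income Tax: taxable = $7980.00 − 3×$180.00 = $7440.00
  $752.40 + 17.1% × ($7440.00 − $7200.00) = $752.40 + 17.1% × $240.00 = $793.44
Transit Levy: 7.8% × $7980.00 = $622.44
Total withheld: $793.44 + $622.44 = $1415.88
Net pay: $7980.00 − $1415.88 = $6564.12

$6564.12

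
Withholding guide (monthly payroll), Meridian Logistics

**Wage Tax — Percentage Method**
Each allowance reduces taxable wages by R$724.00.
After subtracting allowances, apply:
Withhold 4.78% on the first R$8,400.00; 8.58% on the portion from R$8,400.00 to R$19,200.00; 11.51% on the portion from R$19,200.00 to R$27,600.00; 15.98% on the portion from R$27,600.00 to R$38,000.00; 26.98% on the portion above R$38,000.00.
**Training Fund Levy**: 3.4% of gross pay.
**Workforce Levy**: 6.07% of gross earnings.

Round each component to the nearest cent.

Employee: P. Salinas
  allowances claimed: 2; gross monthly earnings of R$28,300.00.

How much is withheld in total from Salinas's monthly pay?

Wage Tax: taxable = R$28,300.00 − 2×R$724.00 = R$26,852.00
  R$1,328.16 + 11.51% × (R$26,852.00 − R$19,200.00) = R$1,328.16 + 11.51% × R$7,652.00 = R$2,208.91
Training Fund Levy: 3.4% × R$28,300.00 = R$962.20
Workforce Levy: 6.07% × R$28,300.00 = R$1,717.81
Total: R$2,208.91 + R$962.20 + R$1,717.81 = R$4,888.92

R$4,888.92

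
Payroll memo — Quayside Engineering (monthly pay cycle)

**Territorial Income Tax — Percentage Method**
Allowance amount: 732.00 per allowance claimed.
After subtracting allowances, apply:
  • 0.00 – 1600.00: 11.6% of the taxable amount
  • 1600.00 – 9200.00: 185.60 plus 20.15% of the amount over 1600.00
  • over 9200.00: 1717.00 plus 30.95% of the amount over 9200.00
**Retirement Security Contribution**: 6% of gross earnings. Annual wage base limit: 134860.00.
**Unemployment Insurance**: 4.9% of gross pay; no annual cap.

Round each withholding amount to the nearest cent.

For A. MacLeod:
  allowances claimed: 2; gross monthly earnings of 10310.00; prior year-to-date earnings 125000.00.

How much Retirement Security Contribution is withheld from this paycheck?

591.60

Retirement Security Contribution: cap 134860.00 − YTD 125000.00 = 9860.00 subject; 6% × 9860.00 = 591.60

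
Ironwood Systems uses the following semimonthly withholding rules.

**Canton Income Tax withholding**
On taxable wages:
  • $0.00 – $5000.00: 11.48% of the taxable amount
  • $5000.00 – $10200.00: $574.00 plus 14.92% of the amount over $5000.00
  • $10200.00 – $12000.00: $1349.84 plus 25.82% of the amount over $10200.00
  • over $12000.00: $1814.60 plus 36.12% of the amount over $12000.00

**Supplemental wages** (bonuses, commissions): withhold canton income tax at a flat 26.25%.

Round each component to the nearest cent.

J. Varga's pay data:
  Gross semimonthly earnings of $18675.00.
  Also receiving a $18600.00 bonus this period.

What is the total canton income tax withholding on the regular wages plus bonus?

$9108.11

Canton Income Tax: taxable = $18675.00
  $1814.60 + 36.12% × ($18675.00 − $12000.00) = $1814.60 + 36.12% × $6675.00 = $4225.61
Supplemental (26.25% flat on bonus): 26.25% × $18600.00 = $4882.50
Total canton income tax: $4225.61 + $4882.50 = $9108.11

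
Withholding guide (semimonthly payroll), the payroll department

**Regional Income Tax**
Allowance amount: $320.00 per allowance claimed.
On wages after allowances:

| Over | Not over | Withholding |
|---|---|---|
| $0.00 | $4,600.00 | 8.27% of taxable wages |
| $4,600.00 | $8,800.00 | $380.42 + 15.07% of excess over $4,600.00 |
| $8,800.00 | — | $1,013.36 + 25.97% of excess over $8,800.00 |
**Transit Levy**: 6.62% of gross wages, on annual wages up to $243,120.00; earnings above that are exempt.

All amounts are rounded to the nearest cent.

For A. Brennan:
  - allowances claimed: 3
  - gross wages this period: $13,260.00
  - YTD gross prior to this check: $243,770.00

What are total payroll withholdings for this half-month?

$1,922.31

Regional Income Tax: taxable = $13,260.00 − 3×$320.00 = $12,300.00
  $1,013.36 + 25.97% × ($12,300.00 − $8,800.00) = $1,013.36 + 25.97% × $3,500.00 = $1,922.31
Transit Levy: YTD $243,770.00 ≥ cap $243,120.00 → $0.00
Total: $1,922.31 + $0.00 = $1,922.31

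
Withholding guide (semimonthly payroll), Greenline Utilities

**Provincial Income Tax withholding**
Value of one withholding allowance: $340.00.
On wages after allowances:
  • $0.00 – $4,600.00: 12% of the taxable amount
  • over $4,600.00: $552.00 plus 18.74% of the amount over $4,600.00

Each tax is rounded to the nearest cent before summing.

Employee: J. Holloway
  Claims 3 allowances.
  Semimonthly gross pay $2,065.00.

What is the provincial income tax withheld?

$125.40

Provincial Income Tax: taxable = $2,065.00 − 3×$340.00 = $1,045.00
  12% × $1,045.00 = $125.40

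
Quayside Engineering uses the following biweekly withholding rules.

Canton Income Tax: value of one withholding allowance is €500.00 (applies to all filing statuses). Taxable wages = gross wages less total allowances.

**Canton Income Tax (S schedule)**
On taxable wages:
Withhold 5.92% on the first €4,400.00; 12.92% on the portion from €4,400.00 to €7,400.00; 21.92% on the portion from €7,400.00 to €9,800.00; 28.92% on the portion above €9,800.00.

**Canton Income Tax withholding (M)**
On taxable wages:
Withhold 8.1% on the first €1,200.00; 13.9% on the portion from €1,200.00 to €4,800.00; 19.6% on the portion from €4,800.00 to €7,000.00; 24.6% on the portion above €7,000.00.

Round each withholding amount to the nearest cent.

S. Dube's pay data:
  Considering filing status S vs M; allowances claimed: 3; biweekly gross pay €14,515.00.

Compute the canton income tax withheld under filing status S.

€2,103.94

Canton Income Tax (S): taxable = €14,515.00 − 3×€500.00 = €13,015.00
  €1,174.16 + 28.92% × (€13,015.00 − €9,800.00) = €1,174.16 + 28.92% × €3,215.00 = €2,103.94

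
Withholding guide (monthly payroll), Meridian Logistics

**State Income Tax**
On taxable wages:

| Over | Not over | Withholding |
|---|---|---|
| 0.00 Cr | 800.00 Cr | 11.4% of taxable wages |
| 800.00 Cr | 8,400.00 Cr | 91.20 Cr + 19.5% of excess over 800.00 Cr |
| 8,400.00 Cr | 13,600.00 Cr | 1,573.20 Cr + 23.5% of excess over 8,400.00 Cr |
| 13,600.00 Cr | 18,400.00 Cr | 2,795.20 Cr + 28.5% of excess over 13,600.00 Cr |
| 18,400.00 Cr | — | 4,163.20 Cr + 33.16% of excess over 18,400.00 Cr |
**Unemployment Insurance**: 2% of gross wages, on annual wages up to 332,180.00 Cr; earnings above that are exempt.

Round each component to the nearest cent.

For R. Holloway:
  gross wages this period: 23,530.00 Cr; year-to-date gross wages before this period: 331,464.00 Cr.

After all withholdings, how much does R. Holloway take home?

17,651.37 Cr

State Income Tax: taxable = 23,530.00 Cr
  4,163.20 Cr + 33.16% × (23,530.00 Cr − 18,400.00 Cr) = 4,163.20 Cr + 33.16% × 5,130.00 Cr = 5,864.31 Cr
Unemployment Insurance: cap 332,180.00 Cr − YTD 331,464.00 Cr = 716.00 Cr subject; 2% × 716.00 Cr = 14.32 Cr
Total withheld: 5,864.31 Cr + 14.32 Cr = 5,878.63 Cr
Net pay: 23,530.00 Cr − 5,878.63 Cr = 17,651.37 Cr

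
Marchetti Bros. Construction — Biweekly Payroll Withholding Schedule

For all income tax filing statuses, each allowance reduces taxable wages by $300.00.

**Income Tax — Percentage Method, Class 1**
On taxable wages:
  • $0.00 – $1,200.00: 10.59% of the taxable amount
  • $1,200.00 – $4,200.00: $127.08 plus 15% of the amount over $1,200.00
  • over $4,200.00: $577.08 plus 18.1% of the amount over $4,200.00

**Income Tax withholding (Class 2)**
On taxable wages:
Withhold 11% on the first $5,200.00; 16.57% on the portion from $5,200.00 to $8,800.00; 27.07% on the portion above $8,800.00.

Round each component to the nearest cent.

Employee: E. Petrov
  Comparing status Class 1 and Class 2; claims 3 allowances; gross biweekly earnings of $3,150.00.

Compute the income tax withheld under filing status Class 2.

$247.50

Income Tax (Class 2): taxable = $3,150.00 − 3×$300.00 = $2,250.00
  11% × $2,250.00 = $247.50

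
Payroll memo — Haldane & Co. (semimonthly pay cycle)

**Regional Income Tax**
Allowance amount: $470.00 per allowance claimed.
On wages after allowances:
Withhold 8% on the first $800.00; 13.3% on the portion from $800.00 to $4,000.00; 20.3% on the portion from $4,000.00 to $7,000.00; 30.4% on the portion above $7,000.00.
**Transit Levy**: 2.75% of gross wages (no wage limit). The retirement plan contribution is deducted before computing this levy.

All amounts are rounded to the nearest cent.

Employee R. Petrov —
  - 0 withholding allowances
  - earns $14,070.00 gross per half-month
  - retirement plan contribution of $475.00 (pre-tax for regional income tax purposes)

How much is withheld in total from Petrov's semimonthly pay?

Regional Income Tax: taxable = $14,070.00 − $475.00 = $13,595.00
  $1,098.60 + 30.4% × ($13,595.00 − $7,000.00) = $1,098.60 + 30.4% × $6,595.00 = $3,103.48
Transit Levy: 2.75% × $13,595.00 = $373.86
Total: $3,103.48 + $373.86 = $3,477.34

$3,477.34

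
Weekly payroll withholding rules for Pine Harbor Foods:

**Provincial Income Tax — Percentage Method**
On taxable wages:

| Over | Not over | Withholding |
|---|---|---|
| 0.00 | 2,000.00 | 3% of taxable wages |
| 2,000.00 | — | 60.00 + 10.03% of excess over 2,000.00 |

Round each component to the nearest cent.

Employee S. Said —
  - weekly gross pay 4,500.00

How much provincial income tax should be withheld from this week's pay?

Provincial Income Tax: taxable = 4,500.00
  60.00 + 10.03% × (4,500.00 − 2,000.00) = 60.00 + 10.03% × 2,500.00 = 310.75

310.75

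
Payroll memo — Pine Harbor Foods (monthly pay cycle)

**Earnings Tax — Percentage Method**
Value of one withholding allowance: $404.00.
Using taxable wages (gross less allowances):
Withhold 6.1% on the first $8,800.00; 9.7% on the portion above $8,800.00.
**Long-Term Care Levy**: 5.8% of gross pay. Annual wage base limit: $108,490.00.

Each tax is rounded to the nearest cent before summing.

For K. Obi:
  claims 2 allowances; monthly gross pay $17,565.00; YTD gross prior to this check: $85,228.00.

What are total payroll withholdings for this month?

Earnings Tax: taxable = $17,565.00 − 2×$404.00 = $16,757.00
  $536.80 + 9.7% × ($16,757.00 − $8,800.00) = $536.80 + 9.7% × $7,957.00 = $1,308.63
Long-Term Care Levy: 5.8% × $17,565.00 = $1,018.77
Total: $1,308.63 + $1,018.77 = $2,327.40

$2,327.40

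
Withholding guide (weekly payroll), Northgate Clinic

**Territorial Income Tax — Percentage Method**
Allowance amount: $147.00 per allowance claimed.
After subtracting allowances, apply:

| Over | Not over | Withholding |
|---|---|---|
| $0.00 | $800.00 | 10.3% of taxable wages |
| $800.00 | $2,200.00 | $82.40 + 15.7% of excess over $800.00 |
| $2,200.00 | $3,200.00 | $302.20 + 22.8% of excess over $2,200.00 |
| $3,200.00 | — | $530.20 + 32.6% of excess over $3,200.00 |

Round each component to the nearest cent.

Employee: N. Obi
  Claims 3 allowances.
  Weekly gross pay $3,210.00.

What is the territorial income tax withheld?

Territorial Income Tax: taxable = $3,210.00 − 3×$147.00 = $2,769.00
  $302.20 + 22.8% × ($2,769.00 − $2,200.00) = $302.20 + 22.8% × $569.00 = $431.93

$431.93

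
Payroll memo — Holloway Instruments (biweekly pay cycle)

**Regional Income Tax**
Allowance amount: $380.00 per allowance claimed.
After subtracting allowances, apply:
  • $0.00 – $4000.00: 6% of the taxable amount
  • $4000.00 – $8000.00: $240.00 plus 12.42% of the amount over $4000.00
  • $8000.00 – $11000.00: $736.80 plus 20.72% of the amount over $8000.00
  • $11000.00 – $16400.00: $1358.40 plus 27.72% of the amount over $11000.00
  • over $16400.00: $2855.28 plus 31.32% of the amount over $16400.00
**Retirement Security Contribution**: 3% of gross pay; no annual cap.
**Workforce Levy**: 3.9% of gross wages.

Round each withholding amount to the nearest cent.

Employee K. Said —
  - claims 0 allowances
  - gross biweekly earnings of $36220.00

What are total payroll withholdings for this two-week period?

Regional Income Tax: taxable = $36220.00
  $2855.28 + 31.32% × ($36220.00 − $16400.00) = $2855.28 + 31.32% × $19820.00 = $9062.90
Retirement Security Contribution: 3% × $36220.00 = $1086.60
Workforce Levy: 3.9% × $36220.00 = $1412.58
Total: $9062.90 + $1086.60 + $1412.58 = $11562.08

$11562.08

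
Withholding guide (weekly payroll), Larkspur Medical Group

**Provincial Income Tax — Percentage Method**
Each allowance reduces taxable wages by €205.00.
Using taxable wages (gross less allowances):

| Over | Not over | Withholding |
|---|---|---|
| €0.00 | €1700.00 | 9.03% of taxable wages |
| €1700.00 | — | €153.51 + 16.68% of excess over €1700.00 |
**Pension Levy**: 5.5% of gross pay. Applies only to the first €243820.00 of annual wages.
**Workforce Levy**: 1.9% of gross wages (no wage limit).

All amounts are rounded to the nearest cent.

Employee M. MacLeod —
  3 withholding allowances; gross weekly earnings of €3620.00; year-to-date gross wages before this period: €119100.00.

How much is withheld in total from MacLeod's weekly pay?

Provincial Income Tax: taxable = €3620.00 − 3×€205.00 = €3005.00
  €153.51 + 16.68% × (€3005.00 − €1700.00) = €153.51 + 16.68% × €1305.00 = €371.18
Pension Levy: 5.5% × €3620.00 = €199.10
Workforce Levy: 1.9% × €3620.00 = €68.78
Total: €371.18 + €199.10 + €68.78 = €639.06

€639.06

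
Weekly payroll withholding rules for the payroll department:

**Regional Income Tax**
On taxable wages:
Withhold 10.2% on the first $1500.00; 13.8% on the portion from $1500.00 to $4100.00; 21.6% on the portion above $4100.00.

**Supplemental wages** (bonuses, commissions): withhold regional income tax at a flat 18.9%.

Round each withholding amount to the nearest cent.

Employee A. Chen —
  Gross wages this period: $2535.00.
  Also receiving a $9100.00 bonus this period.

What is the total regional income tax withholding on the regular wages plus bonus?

$2015.73

Regional Income Tax: taxable = $2535.00
  $153.00 + 13.8% × ($2535.00 − $1500.00) = $153.00 + 13.8% × $1035.00 = $295.83
Supplemental (18.9% flat on bonus): 18.9% × $9100.00 = $1719.90
Total regional income tax: $295.83 + $1719.90 = $2015.73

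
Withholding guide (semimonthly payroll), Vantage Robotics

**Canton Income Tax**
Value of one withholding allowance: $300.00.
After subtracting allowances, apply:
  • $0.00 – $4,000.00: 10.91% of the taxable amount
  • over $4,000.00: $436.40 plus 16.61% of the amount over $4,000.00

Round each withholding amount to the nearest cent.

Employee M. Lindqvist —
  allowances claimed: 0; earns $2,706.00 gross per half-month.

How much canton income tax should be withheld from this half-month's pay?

Canton Income Tax: taxable = $2,706.00
  10.91% × $2,706.00 = $295.22

$295.22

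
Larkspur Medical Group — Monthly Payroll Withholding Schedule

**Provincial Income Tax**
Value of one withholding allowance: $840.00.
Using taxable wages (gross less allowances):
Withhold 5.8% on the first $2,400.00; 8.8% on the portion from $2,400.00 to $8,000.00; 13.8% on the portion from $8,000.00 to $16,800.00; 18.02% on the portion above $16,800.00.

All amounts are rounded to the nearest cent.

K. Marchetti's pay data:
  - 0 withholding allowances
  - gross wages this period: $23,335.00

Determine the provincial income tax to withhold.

$3,024.01

Provincial Income Tax: taxable = $23,335.00
  $1,846.40 + 18.02% × ($23,335.00 − $16,800.00) = $1,846.40 + 18.02% × $6,535.00 = $3,024.01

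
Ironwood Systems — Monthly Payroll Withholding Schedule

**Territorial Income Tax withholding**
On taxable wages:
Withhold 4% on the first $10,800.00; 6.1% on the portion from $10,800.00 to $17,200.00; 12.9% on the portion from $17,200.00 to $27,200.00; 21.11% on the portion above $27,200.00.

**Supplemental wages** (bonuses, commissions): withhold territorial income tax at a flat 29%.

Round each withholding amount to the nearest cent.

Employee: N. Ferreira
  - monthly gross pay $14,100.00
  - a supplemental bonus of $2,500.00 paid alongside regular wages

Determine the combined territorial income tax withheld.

Territorial Income Tax: taxable = $14,100.00
  $432.00 + 6.1% × ($14,100.00 − $10,800.00) = $432.00 + 6.1% × $3,300.00 = $633.30
Supplemental (29% flat on bonus): 29% × $2,500.00 = $725.00
Total territorial income tax: $633.30 + $725.00 = $1,358.30

$1,358.30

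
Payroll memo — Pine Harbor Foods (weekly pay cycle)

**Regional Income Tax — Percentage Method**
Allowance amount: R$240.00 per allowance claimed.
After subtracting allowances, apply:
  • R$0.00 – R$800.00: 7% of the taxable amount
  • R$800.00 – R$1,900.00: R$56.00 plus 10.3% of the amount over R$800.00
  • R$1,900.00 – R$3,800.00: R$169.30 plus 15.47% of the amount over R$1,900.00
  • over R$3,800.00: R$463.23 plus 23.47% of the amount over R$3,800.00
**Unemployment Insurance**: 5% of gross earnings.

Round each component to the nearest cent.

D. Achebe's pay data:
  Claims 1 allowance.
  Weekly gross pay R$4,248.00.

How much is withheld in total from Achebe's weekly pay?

R$724.45

Regional Income Tax: taxable = R$4,248.00 − 1×R$240.00 = R$4,008.00
  R$463.23 + 23.47% × (R$4,008.00 − R$3,800.00) = R$463.23 + 23.47% × R$208.00 = R$512.05
Unemployment Insurance: 5% × R$4,248.00 = R$212.40
Total: R$512.05 + R$212.40 = R$724.45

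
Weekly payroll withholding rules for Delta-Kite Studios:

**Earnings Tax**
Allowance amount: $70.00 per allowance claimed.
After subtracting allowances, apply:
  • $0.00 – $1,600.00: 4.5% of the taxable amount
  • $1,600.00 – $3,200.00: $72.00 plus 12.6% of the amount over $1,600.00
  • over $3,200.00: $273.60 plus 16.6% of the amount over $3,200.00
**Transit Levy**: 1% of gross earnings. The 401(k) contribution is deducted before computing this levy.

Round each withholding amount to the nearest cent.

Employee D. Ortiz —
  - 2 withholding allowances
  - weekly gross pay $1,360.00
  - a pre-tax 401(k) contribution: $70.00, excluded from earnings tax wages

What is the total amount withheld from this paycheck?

$64.65

Earnings Tax: taxable = $1,360.00 − $70.00 − 2×$70.00 = $1,150.00
  4.5% × $1,150.00 = $51.75
Transit Levy: 1% × $1,290.00 = $12.90
Total: $51.75 + $12.90 = $64.65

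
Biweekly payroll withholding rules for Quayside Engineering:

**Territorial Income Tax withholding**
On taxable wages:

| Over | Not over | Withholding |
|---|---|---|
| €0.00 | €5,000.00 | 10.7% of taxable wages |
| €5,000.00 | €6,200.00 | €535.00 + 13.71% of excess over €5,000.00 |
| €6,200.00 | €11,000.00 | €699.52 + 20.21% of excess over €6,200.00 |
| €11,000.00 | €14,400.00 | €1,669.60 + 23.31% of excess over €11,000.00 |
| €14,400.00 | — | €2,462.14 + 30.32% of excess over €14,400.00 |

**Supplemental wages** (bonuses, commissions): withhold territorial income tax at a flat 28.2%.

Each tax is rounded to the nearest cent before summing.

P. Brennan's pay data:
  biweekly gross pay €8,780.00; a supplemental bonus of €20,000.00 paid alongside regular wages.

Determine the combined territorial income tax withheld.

€6,860.94

Territorial Income Tax: taxable = €8,780.00
  €699.52 + 20.21% × (€8,780.00 − €6,200.00) = €699.52 + 20.21% × €2,580.00 = €1,220.94
Supplemental (28.2% flat on bonus): 28.2% × €20,000.00 = €5,640.00
Total territorial income tax: €1,220.94 + €5,640.00 = €6,860.94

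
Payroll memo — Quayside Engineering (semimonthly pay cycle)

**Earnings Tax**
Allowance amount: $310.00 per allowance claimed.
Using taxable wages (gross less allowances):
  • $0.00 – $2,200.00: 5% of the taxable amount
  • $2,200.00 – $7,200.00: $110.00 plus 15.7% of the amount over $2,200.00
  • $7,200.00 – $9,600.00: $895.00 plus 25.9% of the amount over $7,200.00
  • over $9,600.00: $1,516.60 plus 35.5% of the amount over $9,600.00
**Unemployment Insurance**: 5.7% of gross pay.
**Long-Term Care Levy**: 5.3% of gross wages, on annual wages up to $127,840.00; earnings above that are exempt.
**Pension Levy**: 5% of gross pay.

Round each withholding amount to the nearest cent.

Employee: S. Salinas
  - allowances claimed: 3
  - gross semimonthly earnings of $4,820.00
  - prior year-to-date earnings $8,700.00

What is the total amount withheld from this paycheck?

Earnings Tax: taxable = $4,820.00 − 3×$310.00 = $3,890.00
  $110.00 + 15.7% × ($3,890.00 − $2,200.00) = $110.00 + 15.7% × $1,690.00 = $375.33
Unemployment Insurance: 5.7% × $4,820.00 = $274.74
Long-Term Care Levy: 5.3% × $4,820.00 = $255.46
Pension Levy: 5% × $4,820.00 = $241.00
Total: $375.33 + $274.74 + $255.46 + $241.00 = $1,146.53

$1,146.53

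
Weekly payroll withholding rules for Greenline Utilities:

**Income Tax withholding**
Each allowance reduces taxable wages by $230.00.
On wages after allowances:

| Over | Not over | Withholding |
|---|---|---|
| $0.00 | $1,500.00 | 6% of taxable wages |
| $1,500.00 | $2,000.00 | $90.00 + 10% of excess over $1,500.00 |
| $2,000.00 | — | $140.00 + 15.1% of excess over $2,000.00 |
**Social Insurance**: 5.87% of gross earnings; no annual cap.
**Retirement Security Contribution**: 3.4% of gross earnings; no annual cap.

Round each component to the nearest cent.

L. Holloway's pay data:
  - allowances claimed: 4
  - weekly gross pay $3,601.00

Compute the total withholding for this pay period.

Income Tax: taxable = $3,601.00 − 4×$230.00 = $2,681.00
  $140.00 + 15.1% × ($2,681.00 − $2,000.00) = $140.00 + 15.1% × $681.00 = $242.83
Social Insurance: 5.87% × $3,601.00 = $211.38
Retirement Security Contribution: 3.4% × $3,601.00 = $122.43
Total: $242.83 + $211.38 + $122.43 = $576.64

$576.64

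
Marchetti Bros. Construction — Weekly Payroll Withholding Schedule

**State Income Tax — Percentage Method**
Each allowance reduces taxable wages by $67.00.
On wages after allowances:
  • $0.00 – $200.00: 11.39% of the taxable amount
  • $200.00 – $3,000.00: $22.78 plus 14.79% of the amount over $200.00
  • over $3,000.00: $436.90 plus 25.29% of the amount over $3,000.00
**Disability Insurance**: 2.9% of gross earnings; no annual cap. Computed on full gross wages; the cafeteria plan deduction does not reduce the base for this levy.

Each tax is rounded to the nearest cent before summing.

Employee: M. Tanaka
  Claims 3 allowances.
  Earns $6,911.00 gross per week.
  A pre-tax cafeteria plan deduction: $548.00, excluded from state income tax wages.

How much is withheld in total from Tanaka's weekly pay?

State Income Tax: taxable = $6,911.00 − $548.00 − 3×$67.00 = $6,162.00
  $436.90 + 25.29% × ($6,162.00 − $3,000.00) = $436.90 + 25.29% × $3,162.00 = $1,236.57
Disability Insurance: 2.9% × $6,911.00 = $200.42
Total: $1,236.57 + $200.42 = $1,436.99

$1,436.99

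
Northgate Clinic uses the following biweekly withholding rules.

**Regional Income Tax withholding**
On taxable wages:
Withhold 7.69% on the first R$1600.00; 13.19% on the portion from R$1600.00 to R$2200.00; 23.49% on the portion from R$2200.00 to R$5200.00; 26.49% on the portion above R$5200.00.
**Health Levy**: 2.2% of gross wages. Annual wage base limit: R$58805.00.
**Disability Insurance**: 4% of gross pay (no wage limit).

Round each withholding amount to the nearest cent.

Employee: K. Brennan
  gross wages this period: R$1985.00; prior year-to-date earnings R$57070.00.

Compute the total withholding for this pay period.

Regional Income Tax: taxable = R$1985.00
  R$123.04 + 13.19% × (R$1985.00 − R$1600.00) = R$123.04 + 13.19% × R$385.00 = R$173.82
Health Levy: cap R$58805.00 − YTD R$57070.00 = R$1735.00 subject; 2.2% × R$1735.00 = R$38.17
Disability Insurance: 4% × R$1985.00 = R$79.40
Total: R$173.82 + R$38.17 + R$79.40 = R$291.39

R$291.39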